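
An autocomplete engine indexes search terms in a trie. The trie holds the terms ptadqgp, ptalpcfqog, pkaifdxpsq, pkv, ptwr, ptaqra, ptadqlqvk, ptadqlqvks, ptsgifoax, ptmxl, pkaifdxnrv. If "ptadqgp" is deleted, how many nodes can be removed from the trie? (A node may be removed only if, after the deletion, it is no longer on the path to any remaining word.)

After clearing the end-marker at "ptadqgp", prune upward until reaching a node still needed by another word.
The suffix "gp" (2 nodes) is used only by "ptadqgp"; the node for "ptadq" still has the child "l", so pruning stops there.
Nodes removed: 2

2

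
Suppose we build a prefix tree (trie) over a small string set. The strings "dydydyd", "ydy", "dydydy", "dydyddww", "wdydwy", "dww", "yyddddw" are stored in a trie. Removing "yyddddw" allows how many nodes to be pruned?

6

A node on "yyddddw"'s path can go only if nothing else ends at it or branches off below it.
The suffix "yddddw" (6 nodes) is used only by "yyddddw"; the node for "y" still has the child "d", so pruning stops there.
Nodes removed: 6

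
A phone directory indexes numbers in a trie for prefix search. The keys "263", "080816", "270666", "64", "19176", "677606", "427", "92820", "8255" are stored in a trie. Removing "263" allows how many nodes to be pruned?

2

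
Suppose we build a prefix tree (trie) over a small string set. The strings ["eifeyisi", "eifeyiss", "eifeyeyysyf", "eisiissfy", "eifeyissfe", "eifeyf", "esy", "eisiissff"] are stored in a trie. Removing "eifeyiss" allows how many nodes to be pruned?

After clearing the end-marker at "eifeyiss", prune upward until reaching a node still needed by another word.
Every node on "eifeyiss" is still needed (e.g. by "eifeyissfe"), so nothing is freed.
Nodes removed: 0

0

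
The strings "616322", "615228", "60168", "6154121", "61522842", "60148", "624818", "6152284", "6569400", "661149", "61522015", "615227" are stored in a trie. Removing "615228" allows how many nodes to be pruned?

After clearing the end-marker at "615228", prune upward until reaching a node still needed by another word.
Every node on "615228" is still needed (e.g. by "61522842"), so nothing is freed.
Nodes removed: 0

0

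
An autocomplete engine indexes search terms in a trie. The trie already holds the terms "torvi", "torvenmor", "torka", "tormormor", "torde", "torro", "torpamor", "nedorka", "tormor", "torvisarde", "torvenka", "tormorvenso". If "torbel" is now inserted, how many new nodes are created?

3

The longest prefix of "torbel" already in the trie is "tor" (length 3).
So 6 − 3 = 3 new nodes.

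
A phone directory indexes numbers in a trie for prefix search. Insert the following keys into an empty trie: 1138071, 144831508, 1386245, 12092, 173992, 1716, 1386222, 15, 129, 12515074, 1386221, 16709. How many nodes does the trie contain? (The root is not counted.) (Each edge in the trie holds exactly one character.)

47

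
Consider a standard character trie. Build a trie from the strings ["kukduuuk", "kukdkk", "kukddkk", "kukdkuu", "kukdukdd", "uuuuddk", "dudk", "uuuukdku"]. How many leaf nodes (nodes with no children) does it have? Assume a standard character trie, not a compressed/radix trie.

8

Leaves are exactly the stored words that no other stored word extends.
Those words: "dudk", "kukddkk", "kukdkk", "kukdkuu", "kukdukdd", "kukduuuk", "uuuuddk", "uuuukdku"
Leaf count: 8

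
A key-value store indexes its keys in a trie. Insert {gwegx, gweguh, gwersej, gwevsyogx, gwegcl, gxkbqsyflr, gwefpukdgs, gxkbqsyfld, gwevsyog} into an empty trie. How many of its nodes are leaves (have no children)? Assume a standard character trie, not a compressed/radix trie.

8

Leaves are exactly the stored words that no other stored word extends.
Those words: "gwefpukdgs", "gwegcl", "gweguh", "gwegx", "gwersej", "gwevsyogx", "gxkbqsyfld", "gxkbqsyflr"
Leaf count: 8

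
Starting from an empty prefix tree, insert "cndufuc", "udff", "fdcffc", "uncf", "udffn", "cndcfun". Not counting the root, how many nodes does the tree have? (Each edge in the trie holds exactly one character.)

Count nodes per top-level branch (shared prefixes stored once):
  'c'-branch (cndcfun, cndufuc): 11 nodes
  'f'-branch (fdcffc): 6 nodes
  'u'-branch (udff, udffn, uncf): 8 nodes
Sum: 25

25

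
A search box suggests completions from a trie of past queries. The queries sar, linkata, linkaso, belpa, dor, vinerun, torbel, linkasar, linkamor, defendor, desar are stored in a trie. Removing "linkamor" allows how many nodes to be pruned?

3

Walk "linkamor" from the leaf back toward the root, removing each node that no remaining word uses.
The suffix "mor" (3 nodes) is used only by "linkamor"; the node for "linka" still has the child "t", so pruning stops there.
Nodes removed: 3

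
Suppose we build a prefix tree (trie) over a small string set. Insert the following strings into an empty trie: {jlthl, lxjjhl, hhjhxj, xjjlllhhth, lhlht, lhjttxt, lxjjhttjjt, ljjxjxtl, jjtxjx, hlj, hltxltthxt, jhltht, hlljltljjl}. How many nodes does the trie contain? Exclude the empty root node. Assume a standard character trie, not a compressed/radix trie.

Insert word by word; a character creates a node only if that edge doesn't already exist:
  "jlthl" → 5 new (j, l, t, h, l)
  "lxjjhl" → 6 new (l, x, j, j, h, l)
  "hhjhxj" → 6 new (h, h, j, h, x, j)
  "xjjlllhhth" → 10 new (x, j, j, l, l, l, h, h, t, h)
  "lhlht" → prefix "l" already present; 4 new (h, l, h, t)
  "lhjttxt" → prefix "lh" already present; 5 new (j, t, t, x, t)
  "lxjjhttjjt" → prefix "lxjjh" already present; 5 new (t, t, j, j, t)
  "ljjxjxtl" → prefix "l" already present; 7 new (j, j, x, j, x, t, l)
  "jjtxjx" → prefix "j" already present; 5 new (j, t, x, j, x)
  "hlj" → prefix "h" already present; 2 new (l, j)
  "hltxltthxt" → prefix "hl" already present; 8 new (t, x, l, t, t, h, x, t)
  "jhltht" → prefix "j" already present; 5 new (h, l, t, h, t)
  "hlljltljjl" → prefix "hl" already present; 8 new (l, j, l, t, l, j, j, l)
Total nodes = 5 + 6 + 6 + 10 + 4 + 5 + 5 + 7 + 5 + 2 + 8 + 5 + 8 = 76

76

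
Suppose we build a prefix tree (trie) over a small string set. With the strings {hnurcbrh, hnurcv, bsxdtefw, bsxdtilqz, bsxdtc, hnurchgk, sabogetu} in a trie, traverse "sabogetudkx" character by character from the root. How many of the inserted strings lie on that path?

Check each prefix of "sabogetudkx" against the stored set — each match is an end-marker on the path.
Prefixes of the query that are stored words: "sabogetu"
Count: 1

1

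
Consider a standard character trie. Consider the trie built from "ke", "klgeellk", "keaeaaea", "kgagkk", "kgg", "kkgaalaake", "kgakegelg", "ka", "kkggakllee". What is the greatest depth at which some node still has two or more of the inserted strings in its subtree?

3

Equivalently: take the maximum, over all pairs, of their longest common prefix length.
"kgagkk" and "kgakegelg" agree on "kga" (3 characters) before diverging; nothing deeper is shared.
Longest shared-prefix length: 3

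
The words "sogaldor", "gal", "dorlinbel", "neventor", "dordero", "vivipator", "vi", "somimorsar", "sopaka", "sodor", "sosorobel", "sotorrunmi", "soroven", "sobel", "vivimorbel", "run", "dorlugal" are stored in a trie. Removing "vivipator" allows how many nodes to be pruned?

5

After clearing the end-marker at "vivipator", prune upward until reaching a node still needed by another word.
The suffix "pator" (5 nodes) is used only by "vivipator"; the node for "vivi" still has the child "m", so pruning stops there.
Nodes removed: 5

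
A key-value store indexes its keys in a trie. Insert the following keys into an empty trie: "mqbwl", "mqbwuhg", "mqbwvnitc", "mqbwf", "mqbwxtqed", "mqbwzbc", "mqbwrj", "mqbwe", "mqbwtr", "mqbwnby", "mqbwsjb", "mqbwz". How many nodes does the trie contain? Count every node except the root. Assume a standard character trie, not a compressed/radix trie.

33

Trie structure (* marks end of a word):
(root)
└─ m
   └─ q
      └─ b
         └─ w
            ├─ e *
            ├─ f *
            ├─ l *
            ├─ n
            │  └─ b
            │     └─ y *
            ├─ r
            │  └─ j *
            ├─ s
            │  └─ j
            │     └─ b *
            ├─ t
            │  └─ r *
            ├─ u
            │  └─ h
            │     └─ g *
            ├─ v
            │  └─ n
            │     └─ i
            │        └─ t
            │           └─ c *
            ├─ x
            │  └─ t
            │     └─ q
            │        └─ e
            │           └─ d *
            └─ z *
               └─ b
                  └─ c *
Counting every labelled node above: 33.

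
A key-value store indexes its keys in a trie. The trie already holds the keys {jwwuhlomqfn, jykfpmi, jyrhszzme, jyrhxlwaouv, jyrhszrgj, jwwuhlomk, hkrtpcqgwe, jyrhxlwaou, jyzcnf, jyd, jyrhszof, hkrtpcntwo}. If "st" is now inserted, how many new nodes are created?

Nothing in the trie begins with "s"; the whole of "st" is new.
2 − 0 = 2 new nodes.

2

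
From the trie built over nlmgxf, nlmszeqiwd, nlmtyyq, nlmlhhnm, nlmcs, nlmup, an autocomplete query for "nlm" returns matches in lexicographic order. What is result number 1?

Filter for "nlm…" and sort: "nlmcs", "nlmgxf", "nlmlhhnm", "nlmszeqiwd", "nlmtyyq", "nlmup"
The 1st is nlmcs.

nlmcs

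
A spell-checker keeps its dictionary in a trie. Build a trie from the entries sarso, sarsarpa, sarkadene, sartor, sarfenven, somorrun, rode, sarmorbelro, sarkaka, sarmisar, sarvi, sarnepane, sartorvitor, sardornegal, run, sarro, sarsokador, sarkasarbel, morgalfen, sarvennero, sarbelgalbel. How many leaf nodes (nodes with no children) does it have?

A leaf is a node with no children — equivalently, the end of a word that is not a proper prefix of any other stored word.
Those words: "morgalfen", "rode", "run", "sarbelgalbel", "sardornegal", "sarfenven", "sarkadene", "sarkaka", "sarkasarbel", "sarmisar", "sarmorbelro", "sarnepane", "sarro", "sarsarpa", "sarsokador", "sartorvitor", "sarvennero", "sarvi", "somorrun"
Leaf count: 19

19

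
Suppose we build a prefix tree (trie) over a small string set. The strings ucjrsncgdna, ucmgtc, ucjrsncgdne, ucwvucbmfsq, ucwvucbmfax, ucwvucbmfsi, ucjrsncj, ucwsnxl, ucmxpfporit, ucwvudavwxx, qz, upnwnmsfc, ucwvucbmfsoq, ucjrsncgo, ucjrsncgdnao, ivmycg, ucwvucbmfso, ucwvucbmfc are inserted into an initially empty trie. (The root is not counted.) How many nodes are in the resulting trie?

Insert word by word; a character creates a node only if that edge doesn't already exist:
  "ucjrsncgdna" → 11 new (u, c, j, r, s, n, c, g, d, n, a)
  "ucmgtc" → prefix "uc" already present; 4 new (m, g, t, c)
  "ucjrsncgdne" → prefix "ucjrsncgdn" already present; 1 new (e)
  "ucwvucbmfsq" → prefix "uc" already present; 9 new (w, v, u, c, b, m, f, s, q)
  "ucwvucbmfax" → prefix "ucwvucbmf" already present; 2 new (a, x)
  "ucwvucbmfsi" → prefix "ucwvucbmfs" already present; 1 new (i)
  "ucjrsncj" → prefix "ucjrsnc" already present; 1 new (j)
  "ucwsnxl" → prefix "ucw" already present; 4 new (s, n, x, l)
  "ucmxpfporit" → prefix "ucm" already present; 8 new (x, p, f, p, o, r, i, t)
  "ucwvudavwxx" → prefix "ucwvu" already present; 6 new (d, a, v, w, x, x)
  "qz" → 2 new (q, z)
  "upnwnmsfc" → prefix "u" already present; 8 new (p, n, w, n, m, s, f, c)
  "ucwvucbmfsoq" → prefix "ucwvucbmfs" already present; 2 new (o, q)
  "ucjrsncgo" → prefix "ucjrsncg" already present; 1 new (o)
  "ucjrsncgdnao" → prefix "ucjrsncgdna" already present; 1 new (o)
  "ivmycg" → 6 new (i, v, m, y, c, g)
  "ucwvucbmfso" → prefix "ucwvucbmfso" already present; 0 new (none)
  "ucwvucbmfc" → prefix "ucwvucbmf" already present; 1 new (c)
Total nodes = 11 + 4 + 1 + 9 + 2 + 1 + 1 + 4 + 8 + 6 + 2 + 8 + 2 + 1 + 1 + 6 + 0 + 1 = 68

68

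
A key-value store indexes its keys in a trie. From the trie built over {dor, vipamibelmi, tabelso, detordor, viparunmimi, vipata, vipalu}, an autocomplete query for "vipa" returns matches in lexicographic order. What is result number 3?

Filter for "vipa…" and sort: "vipalu", "vipamibelmi", "viparunmimi", "vipata"
Position 3: viparunmimi

viparunmimi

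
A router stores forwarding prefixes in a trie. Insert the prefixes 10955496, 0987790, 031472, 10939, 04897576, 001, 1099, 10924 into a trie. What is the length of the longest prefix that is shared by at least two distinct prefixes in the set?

Equivalently: take the maximum, over all pairs, of their longest common prefix length.
"10924" and "10939" agree on "109" (3 characters) before diverging; nothing deeper is shared.
Longest shared-prefix length: 3

3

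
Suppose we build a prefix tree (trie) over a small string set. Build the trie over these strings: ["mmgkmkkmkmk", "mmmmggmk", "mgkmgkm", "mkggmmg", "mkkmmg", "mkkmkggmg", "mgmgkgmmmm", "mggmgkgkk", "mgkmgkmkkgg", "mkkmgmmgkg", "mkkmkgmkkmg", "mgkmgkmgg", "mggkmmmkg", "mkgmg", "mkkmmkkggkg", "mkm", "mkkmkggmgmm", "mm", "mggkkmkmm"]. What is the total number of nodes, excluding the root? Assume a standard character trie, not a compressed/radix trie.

92

Count nodes per top-level branch (shared prefixes stored once):
  'm'-branch (mggkkmkmm, mggkmmmkg, mggmgkgkk, mgkmgkm, mgkmgkmgg, mgkmgkmkkgg, mgmgkgmmmm, mkggmmg, mkgmg, mkkmgmmgkg, mkkmkggmg, mkkmkggmgmm, mkkmkgmkkmg, mkkmmg, mkkmmkkggkg, mkm, mm, mmgkmkkmkmk, mmmmggmk): 92 nodes
Sum: 92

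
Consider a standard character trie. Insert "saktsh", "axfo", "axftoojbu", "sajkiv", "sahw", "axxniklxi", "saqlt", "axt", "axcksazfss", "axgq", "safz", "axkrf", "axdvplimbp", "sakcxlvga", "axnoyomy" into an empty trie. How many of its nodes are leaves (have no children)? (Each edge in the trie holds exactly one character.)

Leaves are exactly the stored words that no other stored word extends.
Those words: "axcksazfss", "axdvplimbp", "axfo", "axftoojbu", "axgq", "axkrf", "axnoyomy", "axt", "axxniklxi", "safz", "sahw", "sajkiv", "sakcxlvga", "saktsh", "saqlt"
Leaf count: 15

15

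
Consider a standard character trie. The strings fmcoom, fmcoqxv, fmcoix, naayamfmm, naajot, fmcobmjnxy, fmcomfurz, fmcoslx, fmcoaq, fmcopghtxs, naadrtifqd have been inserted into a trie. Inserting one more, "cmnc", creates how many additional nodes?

"cmnc" shares no prefix with any stored word, so all 4 characters open new nodes.
4 − 0 = 4 new nodes.

4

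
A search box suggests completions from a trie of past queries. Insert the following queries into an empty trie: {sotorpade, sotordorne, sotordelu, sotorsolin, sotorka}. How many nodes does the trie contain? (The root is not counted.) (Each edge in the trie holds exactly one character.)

Count nodes per top-level branch (shared prefixes stored once):
  's'-branch (sotordelu, sotordorne, sotorka, sotorpade, sotorsolin): 24 nodes
Sum: 24

24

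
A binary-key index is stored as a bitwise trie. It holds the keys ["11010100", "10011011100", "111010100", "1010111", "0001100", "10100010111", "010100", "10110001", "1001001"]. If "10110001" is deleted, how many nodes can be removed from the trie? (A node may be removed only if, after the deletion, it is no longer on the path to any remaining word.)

5

After clearing the end-marker at "10110001", prune upward until reaching a node still needed by another word.
The suffix "10001" (5 nodes) is used only by "10110001"; the node for "101" still has the child "0", so pruning stops there.
Nodes removed: 5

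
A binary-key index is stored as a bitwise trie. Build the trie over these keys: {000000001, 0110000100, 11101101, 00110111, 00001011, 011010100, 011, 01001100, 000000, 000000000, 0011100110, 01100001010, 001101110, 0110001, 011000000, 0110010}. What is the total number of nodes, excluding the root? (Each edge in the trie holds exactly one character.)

Insert word by word; a character creates a node only if that edge doesn't already exist:
  "000000001" → 9 new (0, 0, 0, 0, 0, 0, 0, 0, 1)
  "0110000100" → prefix "0" already present; 9 new (1, 1, 0, 0, 0, 0, 1, 0, 0)
  "11101101" → 8 new (1, 1, 1, 0, 1, 1, 0, 1)
  "00110111" → prefix "00" already present; 6 new (1, 1, 0, 1, 1, 1)
  "00001011" → prefix "0000" already present; 4 new (1, 0, 1, 1)
  "011010100" → prefix "0110" already present; 5 new (1, 0, 1, 0, 0)
  "011" → prefix "011" already present; 0 new (none)
  "01001100" → prefix "01" already present; 6 new (0, 0, 1, 1, 0, 0)
  "000000" → prefix "000000" already present; 0 new (none)
  "000000000" → prefix "00000000" already present; 1 new (0)
  "0011100110" → prefix "0011" already present; 6 new (1, 0, 0, 1, 1, 0)
  "01100001010" → prefix "011000010" already present; 2 new (1, 0)
  "001101110" → prefix "00110111" already present; 1 new (0)
  "0110001" → prefix "011000" already present; 1 new (1)
  "011000000" → prefix "0110000" already present; 2 new (0, 0)
  "0110010" → prefix "01100" already present; 2 new (1, 0)
Total nodes = 9 + 9 + 8 + 6 + 4 + 5 + 0 + 6 + 0 + 1 + 6 + 2 + 1 + 1 + 2 + 2 = 62

62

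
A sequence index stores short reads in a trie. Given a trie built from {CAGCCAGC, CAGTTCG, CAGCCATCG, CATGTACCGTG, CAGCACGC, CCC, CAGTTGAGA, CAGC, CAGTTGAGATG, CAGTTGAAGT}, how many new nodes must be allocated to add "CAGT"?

0

Every character of "CAGT" already lies on an existing path (it is a prefix of some stored word).
No new nodes are needed: 0.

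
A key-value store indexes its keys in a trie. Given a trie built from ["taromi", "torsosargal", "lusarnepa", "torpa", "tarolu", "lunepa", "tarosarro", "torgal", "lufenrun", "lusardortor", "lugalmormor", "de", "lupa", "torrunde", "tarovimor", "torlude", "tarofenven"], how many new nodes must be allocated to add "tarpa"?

"tar" is already a path in the trie; the remaining "pa" must be added.
New nodes needed: |"tarpa"| − 3 = 5 − 3 = 2.

2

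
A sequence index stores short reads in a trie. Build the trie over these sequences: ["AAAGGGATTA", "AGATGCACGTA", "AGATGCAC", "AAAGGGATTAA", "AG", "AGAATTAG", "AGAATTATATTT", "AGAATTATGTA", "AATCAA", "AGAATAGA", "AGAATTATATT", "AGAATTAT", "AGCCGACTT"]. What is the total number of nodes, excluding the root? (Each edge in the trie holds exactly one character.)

Insert word by word; a character creates a node only if that edge doesn't already exist:
  "AAAGGGATTA" → 10 new (A, A, A, G, G, G, A, T, T, A)
  "AGATGCACGTA" → prefix "A" already present; 10 new (G, A, T, G, C, A, C, G, T, A)
  "AGATGCAC" → prefix "AGATGCAC" already present; 0 new (none)
  "AAAGGGATTAA" → prefix "AAAGGGATTA" already present; 1 new (A)
  "AG" → prefix "AG" already present; 0 new (none)
  "AGAATTAG" → prefix "AGA" already present; 5 new (A, T, T, A, G)
  "AGAATTATATTT" → prefix "AGAATTA" already present; 5 new (T, A, T, T, T)
  "AGAATTATGTA" → prefix "AGAATTAT" already present; 3 new (G, T, A)
  "AATCAA" → prefix "AA" already present; 4 new (T, C, A, A)
  "AGAATAGA" → prefix "AGAAT" already present; 3 new (A, G, A)
  "AGAATTATATT" → prefix "AGAATTATATT" already present; 0 new (none)
  "AGAATTAT" → prefix "AGAATTAT" already present; 0 new (none)
  "AGCCGACTT" → prefix "AG" already present; 7 new (C, C, G, A, C, T, T)
Total nodes = 10 + 10 + 0 + 1 + 0 + 5 + 5 + 3 + 4 + 3 + 0 + 0 + 7 = 48

48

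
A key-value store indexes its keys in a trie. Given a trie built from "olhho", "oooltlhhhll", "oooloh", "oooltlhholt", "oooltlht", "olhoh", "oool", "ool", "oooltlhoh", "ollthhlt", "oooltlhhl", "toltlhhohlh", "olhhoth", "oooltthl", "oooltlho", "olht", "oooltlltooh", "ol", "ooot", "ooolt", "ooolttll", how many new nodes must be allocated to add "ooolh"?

"oool" is already a path in the trie; the remaining "h" must be added.
Each of the 1 remaining characters creates one node.

1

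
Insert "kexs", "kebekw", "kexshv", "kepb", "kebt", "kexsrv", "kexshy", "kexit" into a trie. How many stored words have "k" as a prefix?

8

Filter for entries beginning with "k":
Words under "k": kebekw, kebt, kepb, kexit, kexs, kexshv, kexshy, kexsrv
Count: 8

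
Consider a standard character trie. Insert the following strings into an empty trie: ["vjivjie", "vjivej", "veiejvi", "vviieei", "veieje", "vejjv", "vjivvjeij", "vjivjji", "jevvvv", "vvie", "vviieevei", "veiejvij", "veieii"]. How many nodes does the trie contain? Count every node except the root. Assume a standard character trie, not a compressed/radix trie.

45

Count nodes per top-level branch (shared prefixes stored once):
  'j'-branch (jevvvv): 6 nodes
  'v'-branch (veieii, veieje, veiejvi, veiejvij, vejjv, vjivej, vjivjie, vjivjji, vjivvjeij, vvie, vviieei, vviieevei): 39 nodes
Sum: 45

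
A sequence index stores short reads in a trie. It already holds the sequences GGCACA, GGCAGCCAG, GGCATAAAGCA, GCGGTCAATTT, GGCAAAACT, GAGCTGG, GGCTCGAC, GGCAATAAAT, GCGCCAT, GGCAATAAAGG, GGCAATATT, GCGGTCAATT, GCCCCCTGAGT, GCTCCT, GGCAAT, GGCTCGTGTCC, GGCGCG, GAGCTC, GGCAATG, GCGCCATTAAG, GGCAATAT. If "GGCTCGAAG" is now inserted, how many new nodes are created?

2

Walking "GGCTCGAAG" from the root, the first 7 characters ("GGCTCGA") follow existing edges; "A" is the first miss.
So 9 − 7 = 2 new nodes.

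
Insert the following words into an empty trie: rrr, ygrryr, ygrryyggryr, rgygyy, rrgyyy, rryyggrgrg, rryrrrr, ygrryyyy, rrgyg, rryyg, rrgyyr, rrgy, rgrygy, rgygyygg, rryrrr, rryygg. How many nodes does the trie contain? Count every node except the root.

Trace insertions, counting only characters that open a new branch:
  "rrr" → 3 new (r, r, r)
  "ygrryr" → 6 new (y, g, r, r, y, r)
  "ygrryyggryr" → prefix "ygrry" already present; 6 new (y, g, g, r, y, r)
  "rgygyy" → prefix "r" already present; 5 new (g, y, g, y, y)
  "rrgyyy" → prefix "rr" already present; 4 new (g, y, y, y)
  "rryyggrgrg" → prefix "rr" already present; 8 new (y, y, g, g, r, g, r, g)
  "rryrrrr" → prefix "rry" already present; 4 new (r, r, r, r)
  "ygrryyyy" → prefix "ygrryy" already present; 2 new (y, y)
  "rrgyg" → prefix "rrgy" already present; 1 new (g)
  "rryyg" → prefix "rryyg" already present; 0 new (none)
  "rrgyyr" → prefix "rrgyy" already present; 1 new (r)
  "rrgy" → prefix "rrgy" already present; 0 new (none)
  "rgrygy" → prefix "rg" already present; 4 new (r, y, g, y)
  "rgygyygg" → prefix "rgygyy" already present; 2 new (g, g)
  "rryrrr" → prefix "rryrrr" already present; 0 new (none)
  "rryygg" → prefix "rryygg" already present; 0 new (none)
Total nodes = 3 + 6 + 6 + 5 + 4 + 8 + 4 + 2 + 1 + 0 + 1 + 0 + 4 + 2 + 0 + 0 = 46

46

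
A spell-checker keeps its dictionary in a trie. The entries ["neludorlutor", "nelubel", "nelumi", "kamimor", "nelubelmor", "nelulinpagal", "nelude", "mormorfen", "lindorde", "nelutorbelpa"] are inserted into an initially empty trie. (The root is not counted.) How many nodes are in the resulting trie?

Insert word by word; a character creates a node only if that edge doesn't already exist:
  "neludorlutor" → 12 new (n, e, l, u, d, o, r, l, u, t, o, r)
  "nelubel" → prefix "nelu" already present; 3 new (b, e, l)
  "nelumi" → prefix "nelu" already present; 2 new (m, i)
  "kamimor" → 7 new (k, a, m, i, m, o, r)
  "nelubelmor" → prefix "nelubel" already present; 3 new (m, o, r)
  "nelulinpagal" → prefix "nelu" already present; 8 new (l, i, n, p, a, g, a, l)
  "nelude" → prefix "nelud" already present; 1 new (e)
  "mormorfen" → 9 new (m, o, r, m, o, r, f, e, n)
  "lindorde" → 8 new (l, i, n, d, o, r, d, e)
  "nelutorbelpa" → prefix "nelu" already present; 8 new (t, o, r, b, e, l, p, a)
Total nodes = 12 + 3 + 2 + 7 + 3 + 8 + 1 + 9 + 8 + 8 = 61

61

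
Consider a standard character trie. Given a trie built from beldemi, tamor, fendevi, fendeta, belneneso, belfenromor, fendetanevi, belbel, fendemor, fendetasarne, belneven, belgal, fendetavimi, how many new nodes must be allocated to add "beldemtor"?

3

The longest prefix of "beldemtor" already in the trie is "beldem" (length 6).
So 9 − 6 = 3 new nodes.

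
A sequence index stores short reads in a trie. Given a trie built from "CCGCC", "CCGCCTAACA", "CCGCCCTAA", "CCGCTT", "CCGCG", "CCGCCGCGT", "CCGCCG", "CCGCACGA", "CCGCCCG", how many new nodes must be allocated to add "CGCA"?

The longest prefix of "CGCA" already in the trie is "C" (length 1).
New nodes needed: |"CGCA"| − 1 = 4 − 1 = 3.

3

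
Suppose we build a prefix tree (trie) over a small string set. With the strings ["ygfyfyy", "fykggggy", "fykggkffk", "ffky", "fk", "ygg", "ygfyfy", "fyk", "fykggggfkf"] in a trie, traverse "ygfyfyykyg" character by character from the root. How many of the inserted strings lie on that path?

2

Check each prefix of "ygfyfyykyg" against the stored set — each match is an end-marker on the path.
Prefixes of the query that are stored words: "ygfyfy", "ygfyfyy"
Count: 2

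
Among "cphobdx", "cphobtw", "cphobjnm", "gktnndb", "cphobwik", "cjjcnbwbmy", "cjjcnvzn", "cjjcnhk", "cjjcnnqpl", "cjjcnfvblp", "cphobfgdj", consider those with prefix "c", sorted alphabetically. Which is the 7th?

Filter for "c…" and sort: "cjjcnbwbmy", "cjjcnfvblp", "cjjcnhk", "cjjcnnqpl", "cjjcnvzn", "cphobdx", "cphobfgdj", "cphobjnm", "cphobtw", "cphobwik"
Position 7: cphobfgdj

cphobfgdj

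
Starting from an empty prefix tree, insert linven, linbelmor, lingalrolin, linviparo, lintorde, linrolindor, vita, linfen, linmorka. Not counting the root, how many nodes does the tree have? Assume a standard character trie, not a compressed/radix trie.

Trace insertions, counting only characters that open a new branch:
  "linven" → 6 new (l, i, n, v, e, n)
  "linbelmor" → prefix "lin" already present; 6 new (b, e, l, m, o, r)
  "lingalrolin" → prefix "lin" already present; 8 new (g, a, l, r, o, l, i, n)
  "linviparo" → prefix "linv" already present; 5 new (i, p, a, r, o)
  "lintorde" → prefix "lin" already present; 5 new (t, o, r, d, e)
  "linrolindor" → prefix "lin" already present; 8 new (r, o, l, i, n, d, o, r)
  "vita" → 4 new (v, i, t, a)
  "linfen" → prefix "lin" already present; 3 new (f, e, n)
  "linmorka" → prefix "lin" already present; 5 new (m, o, r, k, a)
Total nodes = 6 + 6 + 8 + 5 + 5 + 8 + 4 + 3 + 5 = 50

50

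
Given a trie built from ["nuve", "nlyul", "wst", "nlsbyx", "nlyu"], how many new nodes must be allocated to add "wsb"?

1

The longest prefix of "wsb" already in the trie is "ws" (length 2).
Each of the 1 remaining characters creates one node.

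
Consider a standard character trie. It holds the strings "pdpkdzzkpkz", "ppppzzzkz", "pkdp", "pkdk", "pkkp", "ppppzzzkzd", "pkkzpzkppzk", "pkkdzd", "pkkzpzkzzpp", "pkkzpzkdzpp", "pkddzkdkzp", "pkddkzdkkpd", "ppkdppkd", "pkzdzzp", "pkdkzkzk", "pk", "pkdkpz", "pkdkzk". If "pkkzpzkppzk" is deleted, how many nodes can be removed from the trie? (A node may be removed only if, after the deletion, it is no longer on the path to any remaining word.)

4

After clearing the end-marker at "pkkzpzkppzk", prune upward until reaching a node still needed by another word.
The suffix "ppzk" (4 nodes) is used only by "pkkzpzkppzk"; the node for "pkkzpzk" still has the child "z", so pruning stops there.
Nodes removed: 4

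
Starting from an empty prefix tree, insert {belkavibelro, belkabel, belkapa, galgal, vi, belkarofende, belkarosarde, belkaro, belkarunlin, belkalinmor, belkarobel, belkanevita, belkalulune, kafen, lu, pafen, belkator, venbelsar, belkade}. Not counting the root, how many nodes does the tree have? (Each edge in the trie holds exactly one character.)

87

For each word, the new-node count is its length minus the longest prefix already in the trie:
  "belkavibelro" → 12 new (b, e, l, k, a, v, i, b, e, l, r, o)
  "belkabel" → prefix "belka" already present; 3 new (b, e, l)
  "belkapa" → prefix "belka" already present; 2 new (p, a)
  "galgal" → 6 new (g, a, l, g, a, l)
  "vi" → 2 new (v, i)
  "belkarofende" → prefix "belka" already present; 7 new (r, o, f, e, n, d, e)
  "belkarosarde" → prefix "belkaro" already present; 5 new (s, a, r, d, e)
  "belkaro" → prefix "belkaro" already present; 0 new (none)
  "belkarunlin" → prefix "belkar" already present; 5 new (u, n, l, i, n)
  "belkalinmor" → prefix "belka" already present; 6 new (l, i, n, m, o, r)
  "belkarobel" → prefix "belkaro" already present; 3 new (b, e, l)
  "belkanevita" → prefix "belka" already present; 6 new (n, e, v, i, t, a)
  "belkalulune" → prefix "belkal" already present; 5 new (u, l, u, n, e)
  "kafen" → 5 new (k, a, f, e, n)
  "lu" → 2 new (l, u)
  "pafen" → 5 new (p, a, f, e, n)
  "belkator" → prefix "belka" already present; 3 new (t, o, r)
  "venbelsar" → prefix "v" already present; 8 new (e, n, b, e, l, s, a, r)
  "belkade" → prefix "belka" already present; 2 new (d, e)
Total nodes = 12 + 3 + 2 + 6 + 2 + 7 + 5 + 0 + 5 + 6 + 3 + 6 + 5 + 5 + 2 + 5 + 3 + 8 + 2 = 87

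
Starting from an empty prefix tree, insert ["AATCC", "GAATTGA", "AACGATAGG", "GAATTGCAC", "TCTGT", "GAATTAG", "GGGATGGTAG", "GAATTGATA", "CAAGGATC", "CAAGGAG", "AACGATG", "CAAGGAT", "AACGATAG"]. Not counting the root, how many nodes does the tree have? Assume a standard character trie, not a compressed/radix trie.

Count nodes per top-level branch (shared prefixes stored once):
  'A'-branch (AACGATAG, AACGATAGG, AACGATG, AATCC): 13 nodes
  'C'-branch (CAAGGAG, CAAGGAT, CAAGGATC): 9 nodes
  'G'-branch (GAATTAG, GAATTGA, GAATTGATA, GAATTGCAC, GGGATGGTAG): 23 nodes
  'T'-branch (TCTGT): 5 nodes
Sum: 50

50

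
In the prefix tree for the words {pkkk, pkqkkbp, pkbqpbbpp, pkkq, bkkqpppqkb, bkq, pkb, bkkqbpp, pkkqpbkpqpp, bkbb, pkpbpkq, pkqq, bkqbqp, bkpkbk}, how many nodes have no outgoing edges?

11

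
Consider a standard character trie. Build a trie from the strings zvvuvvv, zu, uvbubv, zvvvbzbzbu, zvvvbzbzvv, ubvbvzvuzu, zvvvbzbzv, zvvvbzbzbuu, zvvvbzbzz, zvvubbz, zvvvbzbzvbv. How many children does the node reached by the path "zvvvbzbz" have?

Walk "zvvvbzbz" from the root, arriving at one node.
Distinct next characters after "zvvvbzbz": b, v, z.
That node has 3 child edges.

3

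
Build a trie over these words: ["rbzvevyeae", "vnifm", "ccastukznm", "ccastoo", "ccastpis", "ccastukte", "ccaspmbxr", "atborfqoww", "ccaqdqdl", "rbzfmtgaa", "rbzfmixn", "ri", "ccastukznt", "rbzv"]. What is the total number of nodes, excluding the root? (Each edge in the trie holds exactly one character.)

63

For each word, the new-node count is its length minus the longest prefix already in the trie:
  "rbzvevyeae" → 10 new (r, b, z, v, e, v, y, e, a, e)
  "vnifm" → 5 new (v, n, i, f, m)
  "ccastukznm" → 10 new (c, c, a, s, t, u, k, z, n, m)
  "ccastoo" → prefix "ccast" already present; 2 new (o, o)
  "ccastpis" → prefix "ccast" already present; 3 new (p, i, s)
  "ccastukte" → prefix "ccastuk" already present; 2 new (t, e)
  "ccaspmbxr" → prefix "ccas" already present; 5 new (p, m, b, x, r)
  "atborfqoww" → 10 new (a, t, b, o, r, f, q, o, w, w)
  "ccaqdqdl" → prefix "cca" already present; 5 new (q, d, q, d, l)
  "rbzfmtgaa" → prefix "rbz" already present; 6 new (f, m, t, g, a, a)
  "rbzfmixn" → prefix "rbzfm" already present; 3 new (i, x, n)
  "ri" → prefix "r" already present; 1 new (i)
  "ccastukznt" → prefix "ccastukzn" already present; 1 new (t)
  "rbzv" → prefix "rbzv" already present; 0 new (none)
Total nodes = 10 + 5 + 10 + 2 + 3 + 2 + 5 + 10 + 5 + 6 + 3 + 1 + 1 + 0 = 63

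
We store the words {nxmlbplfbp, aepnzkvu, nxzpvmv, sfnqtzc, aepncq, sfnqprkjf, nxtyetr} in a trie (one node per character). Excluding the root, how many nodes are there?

42

For each word, the new-node count is its length minus the longest prefix already in the trie:
  "nxmlbplfbp" → 10 new (n, x, m, l, b, p, l, f, b, p)
  "aepnzkvu" → 8 new (a, e, p, n, z, k, v, u)
  "nxzpvmv" → prefix "nx" already present; 5 new (z, p, v, m, v)
  "sfnqtzc" → 7 new (s, f, n, q, t, z, c)
  "aepncq" → prefix "aepn" already present; 2 new (c, q)
  "sfnqprkjf" → prefix "sfnq" already present; 5 new (p, r, k, j, f)
  "nxtyetr" → prefix "nx" already present; 5 new (t, y, e, t, r)
Total nodes = 10 + 8 + 5 + 7 + 2 + 5 + 5 = 42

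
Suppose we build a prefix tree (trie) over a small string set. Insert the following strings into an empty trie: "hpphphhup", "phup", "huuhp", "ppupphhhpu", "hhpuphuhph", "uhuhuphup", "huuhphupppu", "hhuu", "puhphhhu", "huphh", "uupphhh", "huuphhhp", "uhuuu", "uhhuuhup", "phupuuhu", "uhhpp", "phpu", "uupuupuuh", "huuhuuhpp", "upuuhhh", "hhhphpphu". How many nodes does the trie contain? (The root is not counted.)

Insert word by word; a character creates a node only if that edge doesn't already exist:
  "hpphphhup" → 9 new (h, p, p, h, p, h, h, u, p)
  "phup" → 4 new (p, h, u, p)
  "huuhp" → prefix "h" already present; 4 new (u, u, h, p)
  "ppupphhhpu" → prefix "p" already present; 9 new (p, u, p, p, h, h, h, p, u)
  "hhpuphuhph" → prefix "h" already present; 9 new (h, p, u, p, h, u, h, p, h)
  "uhuhuphup" → 9 new (u, h, u, h, u, p, h, u, p)
  "huuhphupppu" → prefix "huuhp" already present; 6 new (h, u, p, p, p, u)
  "hhuu" → prefix "hh" already present; 2 new (u, u)
  "puhphhhu" → prefix "p" already present; 7 new (u, h, p, h, h, h, u)
  "huphh" → prefix "hu" already present; 3 new (p, h, h)
  "uupphhh" → prefix "u" already present; 6 new (u, p, p, h, h, h)
  "huuphhhp" → prefix "huu" already present; 5 new (p, h, h, h, p)
  "uhuuu" → prefix "uhu" already present; 2 new (u, u)
  "uhhuuhup" → prefix "uh" already present; 6 new (h, u, u, h, u, p)
  "phupuuhu" → prefix "phup" already present; 4 new (u, u, h, u)
  "uhhpp" → prefix "uhh" already present; 2 new (p, p)
  "phpu" → prefix "ph" already present; 2 new (p, u)
  "uupuupuuh" → prefix "uup" already present; 6 new (u, u, p, u, u, h)
  "huuhuuhpp" → prefix "huuh" already present; 5 new (u, u, h, p, p)
  "upuuhhh" → prefix "u" already present; 6 new (p, u, u, h, h, h)
  "hhhphpphu" → prefix "hh" already present; 7 new (h, p, h, p, p, h, u)
Total nodes = 9 + 4 + 4 + 9 + 9 + 9 + 6 + 2 + 7 + 3 + 6 + 5 + 2 + 6 + 4 + 2 + 2 + 6 + 5 + 6 + 7 = 113

113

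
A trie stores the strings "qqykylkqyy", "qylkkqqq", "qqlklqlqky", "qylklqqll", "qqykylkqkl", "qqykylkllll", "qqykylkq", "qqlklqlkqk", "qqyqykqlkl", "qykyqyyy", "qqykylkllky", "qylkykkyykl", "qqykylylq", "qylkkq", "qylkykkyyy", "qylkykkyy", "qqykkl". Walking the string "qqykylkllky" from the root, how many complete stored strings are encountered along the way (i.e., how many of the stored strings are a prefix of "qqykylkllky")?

Check each prefix of "qqykylkllky" against the stored set — each match is an end-marker on the path.
Prefixes of the query that are stored words: "qqykylkllky"
Count: 1

1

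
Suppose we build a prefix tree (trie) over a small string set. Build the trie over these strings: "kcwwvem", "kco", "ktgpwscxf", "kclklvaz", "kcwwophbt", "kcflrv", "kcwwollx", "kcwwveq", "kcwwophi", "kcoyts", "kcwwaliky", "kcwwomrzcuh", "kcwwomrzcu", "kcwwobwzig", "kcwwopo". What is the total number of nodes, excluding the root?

56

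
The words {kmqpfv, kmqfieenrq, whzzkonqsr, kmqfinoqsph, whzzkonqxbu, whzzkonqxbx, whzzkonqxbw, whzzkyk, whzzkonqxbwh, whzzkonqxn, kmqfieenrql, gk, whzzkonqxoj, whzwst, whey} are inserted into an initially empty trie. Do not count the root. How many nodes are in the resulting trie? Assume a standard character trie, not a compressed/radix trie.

48

Insert word by word; a character creates a node only if that edge doesn't already exist:
  "kmqpfv" → 6 new (k, m, q, p, f, v)
  "kmqfieenrq" → prefix "kmq" already present; 7 new (f, i, e, e, n, r, q)
  "whzzkonqsr" → 10 new (w, h, z, z, k, o, n, q, s, r)
  "kmqfinoqsph" → prefix "kmqfi" already present; 6 new (n, o, q, s, p, h)
  "whzzkonqxbu" → prefix "whzzkonq" already present; 3 new (x, b, u)
  "whzzkonqxbx" → prefix "whzzkonqxb" already present; 1 new (x)
  "whzzkonqxbw" → prefix "whzzkonqxb" already present; 1 new (w)
  "whzzkyk" → prefix "whzzk" already present; 2 new (y, k)
  "whzzkonqxbwh" → prefix "whzzkonqxbw" already present; 1 new (h)
  "whzzkonqxn" → prefix "whzzkonqx" already present; 1 new (n)
  "kmqfieenrql" → prefix "kmqfieenrq" already present; 1 new (l)
  "gk" → 2 new (g, k)
  "whzzkonqxoj" → prefix "whzzkonqx" already present; 2 new (o, j)
  "whzwst" → prefix "whz" already present; 3 new (w, s, t)
  "whey" → prefix "wh" already present; 2 new (e, y)
Total nodes = 6 + 7 + 10 + 6 + 3 + 1 + 1 + 2 + 1 + 1 + 1 + 2 + 2 + 3 + 2 = 48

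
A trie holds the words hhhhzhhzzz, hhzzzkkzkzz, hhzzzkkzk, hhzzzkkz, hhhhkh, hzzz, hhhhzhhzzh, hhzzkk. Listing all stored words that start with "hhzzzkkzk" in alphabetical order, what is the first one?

hhzzzkkzk

Filter for "hhzzzkkzk…" and sort: "hhzzzkkzk", "hhzzzkkzkzz"
The 1st is hhzzzkkzk.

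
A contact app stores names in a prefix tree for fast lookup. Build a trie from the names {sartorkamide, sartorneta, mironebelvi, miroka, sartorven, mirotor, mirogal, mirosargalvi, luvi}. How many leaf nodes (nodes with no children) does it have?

9

A leaf is a node with no children — equivalently, the end of a word that is not a proper prefix of any other stored word.
Those words: "luvi", "mirogal", "miroka", "mironebelvi", "mirosargalvi", "mirotor", "sartorkamide", "sartorneta", "sartorven"
Leaf count: 9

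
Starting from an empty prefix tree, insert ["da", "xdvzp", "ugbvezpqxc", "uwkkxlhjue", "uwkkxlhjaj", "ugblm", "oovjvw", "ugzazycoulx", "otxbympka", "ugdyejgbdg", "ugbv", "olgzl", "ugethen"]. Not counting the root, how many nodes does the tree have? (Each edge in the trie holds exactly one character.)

For each word, the new-node count is its length minus the longest prefix already in the trie:
  "da" → 2 new (d, a)
  "xdvzp" → 5 new (x, d, v, z, p)
  "ugbvezpqxc" → 10 new (u, g, b, v, e, z, p, q, x, c)
  "uwkkxlhjue" → prefix "u" already present; 9 new (w, k, k, x, l, h, j, u, e)
  "uwkkxlhjaj" → prefix "uwkkxlhj" already present; 2 new (a, j)
  "ugblm" → prefix "ugb" already present; 2 new (l, m)
  "oovjvw" → 6 new (o, o, v, j, v, w)
  "ugzazycoulx" → prefix "ug" already present; 9 new (z, a, z, y, c, o, u, l, x)
  "otxbympka" → prefix "o" already present; 8 new (t, x, b, y, m, p, k, a)
  "ugdyejgbdg" → prefix "ug" already present; 8 new (d, y, e, j, g, b, d, g)
  "ugbv" → prefix "ugbv" already present; 0 new (none)
  "olgzl" → prefix "o" already present; 4 new (l, g, z, l)
  "ugethen" → prefix "ug" already present; 5 new (e, t, h, e, n)
Total nodes = 2 + 5 + 10 + 9 + 2 + 2 + 6 + 9 + 8 + 8 + 0 + 4 + 5 = 70

70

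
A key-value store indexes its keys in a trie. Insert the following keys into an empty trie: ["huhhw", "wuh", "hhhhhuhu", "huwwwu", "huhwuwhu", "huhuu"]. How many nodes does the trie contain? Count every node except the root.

For each word, the new-node count is its length minus the longest prefix already in the trie:
  "huhhw" → 5 new (h, u, h, h, w)
  "wuh" → 3 new (w, u, h)
  "hhhhhuhu" → prefix "h" already present; 7 new (h, h, h, h, u, h, u)
  "huwwwu" → prefix "hu" already present; 4 new (w, w, w, u)
  "huhwuwhu" → prefix "huh" already present; 5 new (w, u, w, h, u)
  "huhuu" → prefix "huh" already present; 2 new (u, u)
Total nodes = 5 + 3 + 7 + 4 + 5 + 2 = 26

26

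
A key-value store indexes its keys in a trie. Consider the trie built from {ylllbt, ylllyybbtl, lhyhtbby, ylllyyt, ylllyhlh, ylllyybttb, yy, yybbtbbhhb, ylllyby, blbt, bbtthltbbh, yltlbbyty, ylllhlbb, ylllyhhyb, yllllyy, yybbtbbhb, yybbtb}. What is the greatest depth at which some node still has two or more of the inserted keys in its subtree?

8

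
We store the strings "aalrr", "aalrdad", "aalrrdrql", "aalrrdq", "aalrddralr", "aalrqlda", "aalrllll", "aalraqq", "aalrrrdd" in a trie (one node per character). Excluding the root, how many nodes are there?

32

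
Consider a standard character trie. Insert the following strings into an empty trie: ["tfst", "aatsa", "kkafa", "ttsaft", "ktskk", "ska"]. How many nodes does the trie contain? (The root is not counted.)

26

Trie structure (* marks end of a word):
(root)
├─ a
│  └─ a
│     └─ t
│        └─ s
│           └─ a *
├─ k
│  ├─ k
│  │  └─ a
│  │     └─ f
│  │        └─ a *
│  └─ t
│     └─ s
│        └─ k
│           └─ k *
├─ s
│  └─ k
│     └─ a *
└─ t
   ├─ f
   │  └─ s
   │     └─ t *
   └─ t
      └─ s
         └─ a
            └─ f
               └─ t *
Counting every labelled node above: 26.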